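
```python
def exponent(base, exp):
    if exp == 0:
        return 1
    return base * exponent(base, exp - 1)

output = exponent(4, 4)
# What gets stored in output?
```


exponent(4, 4)
= 4 * exponent(4, 3)
= 4 * 4 * exponent(4, 2)
= 4 * 4 * 4 * exponent(4, 1)
= 4 * 4 * 4 * 4 * exponent(4, 0)
= 4 * 4 * 4 * 4 * 1
= 256


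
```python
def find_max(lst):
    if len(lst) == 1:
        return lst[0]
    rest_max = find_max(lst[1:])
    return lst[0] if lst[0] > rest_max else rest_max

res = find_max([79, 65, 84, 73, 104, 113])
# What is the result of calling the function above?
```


find_max([79, 65, 84, 73, 104, 113])
= compare 79 with find_max([65, 84, 73, 104, 113])
= compare 65 with find_max([84, 73, 104, 113])
= compare 84 with find_max([73, 104, 113])
= compare 73 with find_max([104, 113])
= compare 104 with find_max([113])
Base: find_max([113]) = 113
compare 104 with 113: max = 113
compare 73 with 113: max = 113
compare 84 with 113: max = 113
compare 65 with 113: max = 113
compare 79 with 113: max = 113
= 113


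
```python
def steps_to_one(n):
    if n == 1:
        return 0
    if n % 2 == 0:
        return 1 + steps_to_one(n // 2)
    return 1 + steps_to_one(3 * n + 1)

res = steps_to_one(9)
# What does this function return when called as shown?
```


steps_to_one(9)
9 is odd -> 3*9+1 = 28 -> steps_to_one(28)
28 is even -> steps_to_one(14)
14 is even -> steps_to_one(7)
7 is odd -> 3*7+1 = 22 -> steps_to_one(22)
22 is even -> steps_to_one(11)
11 is odd -> 3*11+1 = 34 -> steps_to_one(34)
34 is even -> steps_to_one(17)
17 is odd -> 3*17+1 = 52 -> steps_to_one(52)
52 is even -> steps_to_one(26)
26 is even -> steps_to_one(13)
13 is odd -> 3*13+1 = 40 -> steps_to_one(40)
40 is even -> steps_to_one(20)
20 is even -> steps_to_one(10)
10 is even -> steps_to_one(5)
5 is odd -> 3*5+1 = 16 -> steps_to_one(16)
16 is even -> steps_to_one(8)
8 is even -> steps_to_one(4)
4 is even -> steps_to_one(2)
2 is even -> steps_to_one(1)
Reached 1 after 19 steps
= 19


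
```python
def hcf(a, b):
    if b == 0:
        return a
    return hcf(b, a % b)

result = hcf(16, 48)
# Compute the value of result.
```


hcf(16, 48)
= hcf(48, 16 % 48) = hcf(48, 16)
= hcf(16, 48 % 16) = hcf(16, 0)
b == 0, return a = 16


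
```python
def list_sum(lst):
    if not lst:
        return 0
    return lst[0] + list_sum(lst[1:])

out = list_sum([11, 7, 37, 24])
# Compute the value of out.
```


list_sum([11, 7, 37, 24])
= 11 + list_sum([7, 37, 24])
= 11 + 7 + list_sum([37, 24])
= 11 + 7 + 37 + list_sum([24])
= 11 + 7 + 37 + 24 + list_sum([])
= 11 + 7 + 37 + 24 + 0
= 79


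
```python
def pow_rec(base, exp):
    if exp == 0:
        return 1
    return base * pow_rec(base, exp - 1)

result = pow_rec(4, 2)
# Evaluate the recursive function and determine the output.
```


pow_rec(4, 2)
= 4 * pow_rec(4, 1)
= 4 * 4 * pow_rec(4, 0)
= 4 * 4 * 1
= 16


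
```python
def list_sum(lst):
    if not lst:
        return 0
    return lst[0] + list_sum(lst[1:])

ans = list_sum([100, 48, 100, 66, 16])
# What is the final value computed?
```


list_sum([100, 48, 100, 66, 16])
= 100 + list_sum([48, 100, 66, 16])
= 100 + 48 + list_sum([100, 66, 16])
= 100 + 48 + 100 + list_sum([66, 16])
= 100 + 48 + 100 + 66 + list_sum([16])
= 100 + 48 + 100 + 66 + 16 + list_sum([])
= 100 + 48 + 100 + 66 + 16 + 0
= 330


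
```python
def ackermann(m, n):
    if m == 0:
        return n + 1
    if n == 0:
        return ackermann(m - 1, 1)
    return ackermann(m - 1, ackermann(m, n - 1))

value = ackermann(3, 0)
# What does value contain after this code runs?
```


ackermann(3, 0)
n == 0: return ackermann(2, 1)
= ackermann(2, 1) = 5
= 5


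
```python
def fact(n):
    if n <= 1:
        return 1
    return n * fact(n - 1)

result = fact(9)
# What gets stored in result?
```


fact(9)
= 9 * fact(8)
= 9 * 8 * fact(7)
= 9 * 8 * 7 * fact(6)
= 9 * 8 * 7 * 6 * fact(5)
= 9 * 8 * 7 * 6 * 5 * fact(4)
= 9 * 8 * 7 * 6 * 5 * 4 * fact(3)
= 9 * 8 * 7 * 6 * 5 * 4 * 3 * fact(2)
= 9 * 8 * 7 * 6 * 5 * 4 * 3 * 2 * fact(1)
= 9 * 8 * 7 * 6 * 5 * 4 * 3 * 2 * 1
= 362880


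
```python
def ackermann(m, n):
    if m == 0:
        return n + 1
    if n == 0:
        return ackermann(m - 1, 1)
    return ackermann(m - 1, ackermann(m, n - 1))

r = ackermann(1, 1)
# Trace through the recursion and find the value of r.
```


ackermann(1, 1)
= ackermann(0, ackermann(1, 0))
First compute ackermann(1, 0) = 2
= ackermann(0, 2)
= 3


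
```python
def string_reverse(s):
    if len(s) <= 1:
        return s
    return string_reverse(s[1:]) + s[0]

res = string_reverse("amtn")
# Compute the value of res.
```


string_reverse("amtn")
= string_reverse("mtn") + "a"
= string_reverse("tn") + "m" + "a"
= string_reverse("n") + "t" + "m" + "a"
= "n" + "t" + "m" + "a"
= "ntma"


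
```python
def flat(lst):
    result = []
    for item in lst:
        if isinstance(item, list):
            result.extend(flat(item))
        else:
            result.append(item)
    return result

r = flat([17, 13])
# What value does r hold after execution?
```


flat([17, 13])
Processing each element:
  17 is not a list -> append 17
  13 is not a list -> append 13
= [17, 13]


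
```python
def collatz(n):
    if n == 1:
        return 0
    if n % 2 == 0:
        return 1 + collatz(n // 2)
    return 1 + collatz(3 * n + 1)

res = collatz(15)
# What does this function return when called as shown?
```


collatz(15)
15 is odd -> 3*15+1 = 46 -> collatz(46)
46 is even -> collatz(23)
23 is odd -> 3*23+1 = 70 -> collatz(70)
70 is even -> collatz(35)
35 is odd -> 3*35+1 = 106 -> collatz(106)
106 is even -> collatz(53)
53 is odd -> 3*53+1 = 160 -> collatz(160)
160 is even -> collatz(80)
80 is even -> collatz(40)
40 is even -> collatz(20)
20 is even -> collatz(10)
10 is even -> collatz(5)
5 is odd -> 3*5+1 = 16 -> collatz(16)
16 is even -> collatz(8)
8 is even -> collatz(4)
4 is even -> collatz(2)
2 is even -> collatz(1)
Reached 1 after 17 steps
= 17


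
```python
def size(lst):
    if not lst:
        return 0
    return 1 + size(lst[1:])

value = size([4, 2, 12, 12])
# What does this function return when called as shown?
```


size([4, 2, 12, 12])
= 1 + size([2, 12, 12])
= 1 + 1 + size([12, 12])
= 1 + 1 + 1 + size([12])
= 1 + 1 + 1 + 1 + size([])
= 1 + 1 + 1 + 1 + 0
= 4


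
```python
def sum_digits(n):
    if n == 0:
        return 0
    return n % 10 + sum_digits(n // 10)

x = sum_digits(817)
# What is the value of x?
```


sum_digits(817)
= 7 + sum_digits(81)
= 7 + 1 + sum_digits(8)
= 7 + 1 + 8 + sum_digits(0)
= 7 + 1 + 8 + 0
= 16


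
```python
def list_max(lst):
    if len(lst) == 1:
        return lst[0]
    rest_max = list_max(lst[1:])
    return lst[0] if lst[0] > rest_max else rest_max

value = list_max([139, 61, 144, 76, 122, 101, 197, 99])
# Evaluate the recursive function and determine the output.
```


list_max([139, 61, 144, 76, 122, 101, 197, 99])
= compare 139 with list_max([61, 144, 76, 122, 101, 197, 99])
= compare 61 with list_max([144, 76, 122, 101, 197, 99])
= compare 144 with list_max([76, 122, 101, 197, 99])
= compare 76 with list_max([122, 101, 197, 99])
= compare 122 with list_max([101, 197, 99])
= compare 101 with list_max([197, 99])
= compare 197 with list_max([99])
Base: list_max([99]) = 99
compare 197 with 99: max = 197
compare 101 with 197: max = 197
compare 122 with 197: max = 197
compare 76 with 197: max = 197
compare 144 with 197: max = 197
compare 61 with 197: max = 197
compare 139 with 197: max = 197
= 197


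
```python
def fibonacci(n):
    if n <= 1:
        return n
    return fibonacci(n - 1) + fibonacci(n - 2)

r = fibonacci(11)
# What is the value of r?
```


fibonacci(11)
= fibonacci(10) + fibonacci(9)
= (fibonacci(9) + fibonacci(8)) + fibonacci(9)
Computing bottom-up: fibonacci(0)=0, fibonacci(1)=1, fibonacci(2)=1, fibonacci(3)=2, fibonacci(4)=3, fibonacci(5)=5, fibonacci(6)=8, fibonacci(7)=13, fibonacci(8)=21, fibonacci(9)=34, fibonacci(10)=55, fibonacci(11)=89
= 89


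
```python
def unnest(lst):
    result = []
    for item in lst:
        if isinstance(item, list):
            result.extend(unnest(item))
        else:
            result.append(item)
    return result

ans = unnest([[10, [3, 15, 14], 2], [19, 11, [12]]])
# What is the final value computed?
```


unnest([[10, [3, 15, 14], 2], [19, 11, [12]]])
Processing each element:
  [10, [3, 15, 14], 2] is a list -> unnest recursively -> [10, 3, 15, 14, 2]
  [19, 11, [12]] is a list -> unnest recursively -> [19, 11, 12]
= [10, 3, 15, 14, 2, 19, 11, 12]


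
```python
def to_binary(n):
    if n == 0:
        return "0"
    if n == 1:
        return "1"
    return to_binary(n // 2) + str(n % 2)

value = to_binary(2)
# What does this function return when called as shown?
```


to_binary(2)
= to_binary(1) + "0"
= "1" + "0"
= "10"


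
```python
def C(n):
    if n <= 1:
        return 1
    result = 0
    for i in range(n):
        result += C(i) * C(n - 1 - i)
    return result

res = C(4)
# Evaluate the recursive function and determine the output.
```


C(4)
= sum of C(i) * C(4-1-i) for i in 0..3
First compute sub-values bottom-up:
  C(0) = 1, C(1) = 1
  C(2) = 1*1 + 1*1 = 2
  C(3) = 1*2 + 1*1 + 2*1 = 5
Now C(4):
  C(0)*C(3) = 1*5 = 5
  C(1)*C(2) = 1*2 = 2
  C(2)*C(1) = 2*1 = 2
  C(3)*C(0) = 5*1 = 5
= 5 + 2 + 2 + 5
= 14


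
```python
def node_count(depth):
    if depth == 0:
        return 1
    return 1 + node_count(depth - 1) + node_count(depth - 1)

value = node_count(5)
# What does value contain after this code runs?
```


node_count(5)
= 1 + node_count(4) + node_count(4)
= 1 + 2 * node_count(4)
node_count(k) = 2^(k+1) - 1
node_count(0) = 1
node_count(1) = 3
node_count(2) = 7
node_count(3) = 15
node_count(4) = 31
node_count(5) = 2^6 - 1 = 63


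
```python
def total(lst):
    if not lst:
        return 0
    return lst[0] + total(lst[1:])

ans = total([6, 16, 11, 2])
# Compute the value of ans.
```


total([6, 16, 11, 2])
= 6 + total([16, 11, 2])
= 6 + 16 + total([11, 2])
= 6 + 16 + 11 + total([2])
= 6 + 16 + 11 + 2 + total([])
= 6 + 16 + 11 + 2 + 0
= 35


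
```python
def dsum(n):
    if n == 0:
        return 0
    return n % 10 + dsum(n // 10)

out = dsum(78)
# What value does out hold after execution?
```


dsum(78)
= 8 + dsum(7)
= 8 + 7 + dsum(0)
= 8 + 7 + 0
= 15


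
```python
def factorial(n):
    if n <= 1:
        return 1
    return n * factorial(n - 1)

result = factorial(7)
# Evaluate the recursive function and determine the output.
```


factorial(7)
= 7 * factorial(6)
= 7 * 6 * factorial(5)
= 7 * 6 * 5 * factorial(4)
= 7 * 6 * 5 * 4 * factorial(3)
= 7 * 6 * 5 * 4 * 3 * factorial(2)
= 7 * 6 * 5 * 4 * 3 * 2 * factorial(1)
= 7 * 6 * 5 * 4 * 3 * 2 * 1
= 5040


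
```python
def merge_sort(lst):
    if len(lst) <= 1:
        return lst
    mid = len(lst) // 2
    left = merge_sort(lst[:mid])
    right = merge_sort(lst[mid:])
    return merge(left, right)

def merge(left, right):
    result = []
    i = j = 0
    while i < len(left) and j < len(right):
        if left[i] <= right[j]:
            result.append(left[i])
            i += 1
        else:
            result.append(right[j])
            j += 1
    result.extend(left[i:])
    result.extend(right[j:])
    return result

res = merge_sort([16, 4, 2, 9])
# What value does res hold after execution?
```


merge_sort([16, 4, 2, 9])
Split into [16, 4] and [2, 9]
Left sorted: [4, 16]
Right sorted: [2, 9]
Merge [4, 16] and [2, 9]
= [2, 4, 9, 16]


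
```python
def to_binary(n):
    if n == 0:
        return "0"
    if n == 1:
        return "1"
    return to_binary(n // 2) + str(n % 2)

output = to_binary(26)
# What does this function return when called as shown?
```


to_binary(26)
= to_binary(13) + "0"
= to_binary(6) + "1" + "0"
= to_binary(3) + "0" + "1" + "0"
= to_binary(1) + "1" + "0" + "1" + "0"
= "1" + "1" + "0" + "1" + "0"
= "11010"


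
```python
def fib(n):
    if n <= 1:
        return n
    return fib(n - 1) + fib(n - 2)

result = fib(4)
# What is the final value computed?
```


fib(4)
= fib(3) + fib(2)
= (fib(2) + fib(1)) + fib(2)
Computing bottom-up: fib(0)=0, fib(1)=1, fib(2)=1, fib(3)=2, fib(4)=3
= 3


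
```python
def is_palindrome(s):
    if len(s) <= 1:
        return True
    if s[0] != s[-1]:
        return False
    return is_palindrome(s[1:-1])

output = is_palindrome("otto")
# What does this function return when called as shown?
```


is_palindrome("otto")
"otto": s[0]='o' == s[-1]='o' -> is_palindrome("tt")
"tt": s[0]='t' == s[-1]='t' -> is_palindrome("")
"": len <= 1 -> True
= True


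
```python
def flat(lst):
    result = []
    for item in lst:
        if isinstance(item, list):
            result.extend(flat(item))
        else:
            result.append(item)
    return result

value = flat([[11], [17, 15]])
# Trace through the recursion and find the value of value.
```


flat([[11], [17, 15]])
Processing each element:
  [11] is a list -> flat recursively -> [11]
  [17, 15] is a list -> flat recursively -> [17, 15]
= [11, 17, 15]


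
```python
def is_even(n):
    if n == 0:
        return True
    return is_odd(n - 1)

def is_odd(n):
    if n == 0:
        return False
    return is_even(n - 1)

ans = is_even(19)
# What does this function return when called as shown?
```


is_even(19)
= is_odd(18)
= is_even(17)
= is_odd(16)
= is_even(15)
= is_odd(14)
= is_even(13)
= is_odd(12)
= is_even(11)
= is_odd(10)
= is_even(9)
= is_odd(8)
= is_even(7)
= is_odd(6)
= is_even(5)
= is_odd(4)
= is_even(3)
= is_odd(2)
= is_even(1)
= is_odd(0)
n == 0: return False
= False


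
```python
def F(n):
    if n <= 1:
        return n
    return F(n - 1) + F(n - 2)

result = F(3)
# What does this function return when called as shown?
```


F(3)
= F(2) + F(1)
Computing bottom-up: F(0)=0, F(1)=1, F(2)=1, F(3)=2
= 2


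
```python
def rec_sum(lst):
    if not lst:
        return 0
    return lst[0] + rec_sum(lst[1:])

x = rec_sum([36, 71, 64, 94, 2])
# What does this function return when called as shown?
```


rec_sum([36, 71, 64, 94, 2])
= 36 + rec_sum([71, 64, 94, 2])
= 36 + 71 + rec_sum([64, 94, 2])
= 36 + 71 + 64 + rec_sum([94, 2])
= 36 + 71 + 64 + 94 + rec_sum([2])
= 36 + 71 + 64 + 94 + 2 + rec_sum([])
= 36 + 71 + 64 + 94 + 2 + 0
= 267


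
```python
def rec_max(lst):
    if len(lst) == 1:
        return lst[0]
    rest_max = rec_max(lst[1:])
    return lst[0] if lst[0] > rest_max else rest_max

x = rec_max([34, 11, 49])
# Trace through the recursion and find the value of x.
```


rec_max([34, 11, 49])
= compare 34 with rec_max([11, 49])
= compare 11 with rec_max([49])
Base: rec_max([49]) = 49
compare 11 with 49: max = 49
compare 34 with 49: max = 49
= 49


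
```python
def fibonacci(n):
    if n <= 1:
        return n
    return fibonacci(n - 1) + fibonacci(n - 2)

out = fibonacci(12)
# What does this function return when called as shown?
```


fibonacci(12)
= fibonacci(11) + fibonacci(10)
= (fibonacci(10) + fibonacci(9)) + fibonacci(10)
Computing bottom-up: fibonacci(0)=0, fibonacci(1)=1, fibonacci(2)=1, fibonacci(3)=2, fibonacci(4)=3, fibonacci(5)=5, fibonacci(6)=8, fibonacci(7)=13, fibonacci(8)=21, fibonacci(9)=34, fibonacci(10)=55, fibonacci(11)=89, fibonacci(12)=144
= 144


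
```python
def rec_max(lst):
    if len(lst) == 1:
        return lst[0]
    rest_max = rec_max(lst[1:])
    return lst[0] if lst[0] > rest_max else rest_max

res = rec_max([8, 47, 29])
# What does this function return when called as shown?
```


rec_max([8, 47, 29])
= compare 8 with rec_max([47, 29])
= compare 47 with rec_max([29])
Base: rec_max([29]) = 29
compare 47 with 29: max = 47
compare 8 with 47: max = 47
= 47


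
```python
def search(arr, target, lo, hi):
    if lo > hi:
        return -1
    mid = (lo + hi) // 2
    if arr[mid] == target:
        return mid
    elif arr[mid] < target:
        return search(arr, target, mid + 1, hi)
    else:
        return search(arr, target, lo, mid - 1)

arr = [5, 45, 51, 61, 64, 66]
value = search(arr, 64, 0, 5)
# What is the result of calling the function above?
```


search(arr, 64, 0, 5)
lo=0, hi=5, mid=2, arr[mid]=51
51 < 64, search right half
lo=3, hi=5, mid=4, arr[mid]=64
arr[4] == 64, found at index 4
= 4


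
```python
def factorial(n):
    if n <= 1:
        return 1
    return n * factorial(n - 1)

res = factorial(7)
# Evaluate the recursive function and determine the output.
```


factorial(7)
= 7 * factorial(6)
= 7 * 6 * factorial(5)
= 7 * 6 * 5 * factorial(4)
= 7 * 6 * 5 * 4 * factorial(3)
= 7 * 6 * 5 * 4 * 3 * factorial(2)
= 7 * 6 * 5 * 4 * 3 * 2 * factorial(1)
= 7 * 6 * 5 * 4 * 3 * 2 * 1
= 5040


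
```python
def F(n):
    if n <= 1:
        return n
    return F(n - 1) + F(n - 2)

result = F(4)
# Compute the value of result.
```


F(4)
= F(3) + F(2)
= (F(2) + F(1)) + F(2)
Computing bottom-up: F(0)=0, F(1)=1, F(2)=1, F(3)=2, F(4)=3
= 3


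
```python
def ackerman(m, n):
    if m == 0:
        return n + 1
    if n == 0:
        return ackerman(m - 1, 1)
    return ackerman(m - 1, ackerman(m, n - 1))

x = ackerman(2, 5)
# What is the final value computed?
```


ackerman(2, 5)
= ackerman(1, ackerman(2, 4))
First compute ackerman(2, 4) = 11
= ackerman(1, 11)
= 13


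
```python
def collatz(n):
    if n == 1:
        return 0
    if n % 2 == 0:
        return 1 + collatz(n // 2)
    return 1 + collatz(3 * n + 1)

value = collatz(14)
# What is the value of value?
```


collatz(14)
14 is even -> collatz(7)
7 is odd -> 3*7+1 = 22 -> collatz(22)
22 is even -> collatz(11)
11 is odd -> 3*11+1 = 34 -> collatz(34)
34 is even -> collatz(17)
17 is odd -> 3*17+1 = 52 -> collatz(52)
52 is even -> collatz(26)
26 is even -> collatz(13)
13 is odd -> 3*13+1 = 40 -> collatz(40)
40 is even -> collatz(20)
20 is even -> collatz(10)
10 is even -> collatz(5)
5 is odd -> 3*5+1 = 16 -> collatz(16)
16 is even -> collatz(8)
8 is even -> collatz(4)
4 is even -> collatz(2)
2 is even -> collatz(1)
Reached 1 after 17 steps
= 17


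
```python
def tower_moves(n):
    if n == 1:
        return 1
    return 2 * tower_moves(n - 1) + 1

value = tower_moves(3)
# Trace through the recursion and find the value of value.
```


tower_moves(3)
= 2 * tower_moves(2) + 1
= 2 * (2 * tower_moves(1) + 1) + 1
Now compute bottom-up:
tower_moves(1) = 1
tower_moves(2) = 2 * 1 + 1 = 3
tower_moves(3) = 2 * 3 + 1 = 7
= 7


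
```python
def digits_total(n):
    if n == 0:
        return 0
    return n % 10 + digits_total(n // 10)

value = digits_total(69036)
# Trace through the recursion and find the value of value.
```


digits_total(69036)
= 6 + digits_total(6903)
= 6 + 3 + digits_total(690)
= 6 + 3 + 0 + digits_total(69)
= 6 + 3 + 0 + 9 + digits_total(6)
= 6 + 3 + 0 + 9 + 6 + digits_total(0)
= 6 + 3 + 0 + 9 + 6 + 0
= 24


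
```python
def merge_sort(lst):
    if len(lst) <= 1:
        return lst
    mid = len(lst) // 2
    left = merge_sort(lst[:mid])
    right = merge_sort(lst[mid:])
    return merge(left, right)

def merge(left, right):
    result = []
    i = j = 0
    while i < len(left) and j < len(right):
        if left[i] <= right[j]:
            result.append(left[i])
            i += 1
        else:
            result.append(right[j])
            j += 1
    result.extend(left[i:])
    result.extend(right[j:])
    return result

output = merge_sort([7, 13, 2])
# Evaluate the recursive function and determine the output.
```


merge_sort([7, 13, 2])
Split into [7] and [13, 2]
Left sorted: [7]
Right sorted: [2, 13]
Merge [7] and [2, 13]
= [2, 7, 13]


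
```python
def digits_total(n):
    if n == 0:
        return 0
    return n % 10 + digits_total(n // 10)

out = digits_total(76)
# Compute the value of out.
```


digits_total(76)
= 6 + digits_total(7)
= 6 + 7 + digits_total(0)
= 6 + 7 + 0
= 13


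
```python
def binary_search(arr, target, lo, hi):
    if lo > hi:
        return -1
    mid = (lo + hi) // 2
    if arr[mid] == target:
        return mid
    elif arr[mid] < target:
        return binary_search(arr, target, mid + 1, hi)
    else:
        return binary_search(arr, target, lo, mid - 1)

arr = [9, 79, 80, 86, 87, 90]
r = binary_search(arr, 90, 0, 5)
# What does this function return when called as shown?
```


binary_search(arr, 90, 0, 5)
lo=0, hi=5, mid=2, arr[mid]=80
80 < 90, search right half
lo=3, hi=5, mid=4, arr[mid]=87
87 < 90, search right half
lo=5, hi=5, mid=5, arr[mid]=90
arr[5] == 90, found at index 5
= 5


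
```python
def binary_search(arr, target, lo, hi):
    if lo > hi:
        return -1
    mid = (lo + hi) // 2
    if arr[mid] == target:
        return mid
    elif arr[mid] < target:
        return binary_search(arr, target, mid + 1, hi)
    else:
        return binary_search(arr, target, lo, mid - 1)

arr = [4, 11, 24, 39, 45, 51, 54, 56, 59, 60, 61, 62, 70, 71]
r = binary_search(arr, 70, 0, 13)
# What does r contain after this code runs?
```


binary_search(arr, 70, 0, 13)
lo=0, hi=13, mid=6, arr[mid]=54
54 < 70, search right half
lo=7, hi=13, mid=10, arr[mid]=61
61 < 70, search right half
lo=11, hi=13, mid=12, arr[mid]=70
arr[12] == 70, found at index 12
= 12


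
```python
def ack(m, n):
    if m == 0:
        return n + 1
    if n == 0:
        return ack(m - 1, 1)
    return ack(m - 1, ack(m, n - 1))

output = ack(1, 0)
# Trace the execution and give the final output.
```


ack(1, 0)
n == 0: return ack(0, 1)
= ack(0, 1) = 2
= 2


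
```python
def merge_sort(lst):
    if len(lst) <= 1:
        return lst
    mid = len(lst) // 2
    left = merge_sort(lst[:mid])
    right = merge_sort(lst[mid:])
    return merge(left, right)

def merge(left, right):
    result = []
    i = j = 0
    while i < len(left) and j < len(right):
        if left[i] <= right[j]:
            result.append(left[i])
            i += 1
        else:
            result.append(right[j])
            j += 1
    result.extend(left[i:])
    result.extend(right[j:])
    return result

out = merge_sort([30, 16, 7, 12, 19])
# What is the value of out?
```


merge_sort([30, 16, 7, 12, 19])
Split into [30, 16] and [7, 12, 19]
Left sorted: [16, 30]
Right sorted: [7, 12, 19]
Merge [16, 30] and [7, 12, 19]
= [7, 12, 16, 19, 30]


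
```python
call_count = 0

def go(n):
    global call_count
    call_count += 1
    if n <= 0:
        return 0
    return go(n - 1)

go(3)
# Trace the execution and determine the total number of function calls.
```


go(3) calls go(2) calls ... calls go(0)
Total calls: 3 + 1 (for base case) = 4


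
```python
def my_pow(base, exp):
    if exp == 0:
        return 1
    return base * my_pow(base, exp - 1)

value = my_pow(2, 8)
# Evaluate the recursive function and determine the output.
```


my_pow(2, 8)
= 2 * my_pow(2, 7)
= 2 * 2 * my_pow(2, 6)
= 2 * 2 * 2 * my_pow(2, 5)
= 2 * 2 * 2 * 2 * my_pow(2, 4)
= 2 * 2 * 2 * 2 * 2 * my_pow(2, 3)
= 2 * 2 * 2 * 2 * 2 * 2 * my_pow(2, 2)
= 2 * 2 * 2 * 2 * 2 * 2 * 2 * my_pow(2, 1)
= 2 * 2 * 2 * 2 * 2 * 2 * 2 * 2 * my_pow(2, 0)
= 2 * 2 * 2 * 2 * 2 * 2 * 2 * 2 * 1
= 256


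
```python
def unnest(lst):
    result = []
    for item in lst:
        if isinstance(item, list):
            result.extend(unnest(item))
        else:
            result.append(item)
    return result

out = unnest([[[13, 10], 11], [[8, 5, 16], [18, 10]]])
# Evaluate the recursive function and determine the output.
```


unnest([[[13, 10], 11], [[8, 5, 16], [18, 10]]])
Processing each element:
  [[13, 10], 11] is a list -> unnest recursively -> [13, 10, 11]
  [[8, 5, 16], [18, 10]] is a list -> unnest recursively -> [8, 5, 16, 18, 10]
= [13, 10, 11, 8, 5, 16, 18, 10]


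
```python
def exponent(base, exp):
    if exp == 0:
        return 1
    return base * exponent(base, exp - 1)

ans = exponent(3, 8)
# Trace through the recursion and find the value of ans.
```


exponent(3, 8)
= 3 * exponent(3, 7)
= 3 * 3 * exponent(3, 6)
= 3 * 3 * 3 * exponent(3, 5)
= 3 * 3 * 3 * 3 * exponent(3, 4)
= 3 * 3 * 3 * 3 * 3 * exponent(3, 3)
= 3 * 3 * 3 * 3 * 3 * 3 * exponent(3, 2)
= 3 * 3 * 3 * 3 * 3 * 3 * 3 * exponent(3, 1)
= 3 * 3 * 3 * 3 * 3 * 3 * 3 * 3 * exponent(3, 0)
= 3 * 3 * 3 * 3 * 3 * 3 * 3 * 3 * 1
= 6561


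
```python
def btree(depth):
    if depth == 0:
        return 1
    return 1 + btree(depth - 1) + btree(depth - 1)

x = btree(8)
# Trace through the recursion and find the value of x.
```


btree(8)
= 1 + btree(7) + btree(7)
= 1 + 2 * btree(7)
btree(k) = 2^(k+1) - 1
btree(0) = 1
btree(1) = 3
btree(2) = 7
btree(3) = 15
btree(4) = 31
btree(8) = 2^9 - 1 = 511


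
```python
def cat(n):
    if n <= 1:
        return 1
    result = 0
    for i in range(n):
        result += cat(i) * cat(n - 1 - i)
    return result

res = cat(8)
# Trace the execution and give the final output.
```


cat(8)
= sum of cat(i) * cat(8-1-i) for i in 0..7
First compute sub-values bottom-up:
  cat(0) = 1, cat(1) = 1
  cat(2) = 1*1 + 1*1 = 2
  cat(3) = 1*2 + 1*1 + 2*1 = 5
  cat(4) = 1*5 + 1*2 + 2*1 + 5*1 = 14
  cat(5) = 1*14 + 1*5 + 2*2 + 5*1 + 14*1 = 42
  cat(6) = 1*42 + 1*14 + 2*5 + 5*2 + 14*1 + 42*1 = 132
  cat(7) = 1*132 + 1*42 + 2*14 + 5*5 + 14*2 + 42*1 + 132*1 = 429
Now cat(8):
  cat(0)*cat(7) = 1*429 = 429
  cat(1)*cat(6) = 1*132 = 132
  cat(2)*cat(5) = 2*42 = 84
  cat(3)*cat(4) = 5*14 = 70
  cat(4)*cat(3) = 14*5 = 70
  cat(5)*cat(2) = 42*2 = 84
  cat(6)*cat(1) = 132*1 = 132
  cat(7)*cat(0) = 429*1 = 429
= 429 + 132 + 84 + 70 + 70 + 84 + 132 + 429
= 1430


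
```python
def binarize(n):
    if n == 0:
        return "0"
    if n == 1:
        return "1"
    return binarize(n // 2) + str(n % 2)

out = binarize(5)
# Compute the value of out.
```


binarize(5)
= binarize(2) + "1"
= binarize(1) + "0" + "1"
= "1" + "0" + "1"
= "101"


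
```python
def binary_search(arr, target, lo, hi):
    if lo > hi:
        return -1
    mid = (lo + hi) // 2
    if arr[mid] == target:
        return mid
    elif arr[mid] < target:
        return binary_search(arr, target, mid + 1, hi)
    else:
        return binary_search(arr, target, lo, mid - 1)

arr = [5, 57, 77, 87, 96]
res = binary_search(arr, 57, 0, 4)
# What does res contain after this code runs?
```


binary_search(arr, 57, 0, 4)
lo=0, hi=4, mid=2, arr[mid]=77
77 > 57, search left half
lo=0, hi=1, mid=0, arr[mid]=5
5 < 57, search right half
lo=1, hi=1, mid=1, arr[mid]=57
arr[1] == 57, found at index 1
= 1


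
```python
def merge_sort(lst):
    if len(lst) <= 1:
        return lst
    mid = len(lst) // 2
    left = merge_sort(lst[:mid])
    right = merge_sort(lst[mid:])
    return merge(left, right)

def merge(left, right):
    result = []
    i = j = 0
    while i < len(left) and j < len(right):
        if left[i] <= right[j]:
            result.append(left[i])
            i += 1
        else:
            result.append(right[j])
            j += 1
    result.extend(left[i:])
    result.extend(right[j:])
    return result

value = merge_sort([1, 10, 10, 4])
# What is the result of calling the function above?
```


merge_sort([1, 10, 10, 4])
Split into [1, 10] and [10, 4]
Left sorted: [1, 10]
Right sorted: [4, 10]
Merge [1, 10] and [4, 10]
= [1, 4, 10, 10]


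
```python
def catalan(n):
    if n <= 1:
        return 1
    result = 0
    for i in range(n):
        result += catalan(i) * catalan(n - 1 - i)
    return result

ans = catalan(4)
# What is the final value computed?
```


catalan(4)
= sum of catalan(i) * catalan(4-1-i) for i in 0..3
First compute sub-values bottom-up:
  catalan(0) = 1, catalan(1) = 1
  catalan(2) = 1*1 + 1*1 = 2
  catalan(3) = 1*2 + 1*1 + 2*1 = 5
Now catalan(4):
  catalan(0)*catalan(3) = 1*5 = 5
  catalan(1)*catalan(2) = 1*2 = 2
  catalan(2)*catalan(1) = 2*1 = 2
  catalan(3)*catalan(0) = 5*1 = 5
= 5 + 2 + 2 + 5
= 14


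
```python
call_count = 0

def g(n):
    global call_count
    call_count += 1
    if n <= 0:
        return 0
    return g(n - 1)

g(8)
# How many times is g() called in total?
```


g(8) calls g(7) calls ... calls g(0)
Total calls: 8 + 1 (for base case) = 9


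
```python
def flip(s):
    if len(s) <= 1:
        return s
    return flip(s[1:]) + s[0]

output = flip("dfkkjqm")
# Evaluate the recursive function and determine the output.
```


flip("dfkkjqm")
= flip("fkkjqm") + "d"
= flip("kkjqm") + "f" + "d"
= flip("kjqm") + "k" + "f" + "d"
= flip("jqm") + "k" + "k" + "f" + "d"
= flip("qm") + "j" + "k" + "k" + "f" + "d"
= flip("m") + "q" + "j" + "k" + "k" + "f" + "d"
= "m" + "q" + "j" + "k" + "k" + "f" + "d"
= "mqjkkfd"


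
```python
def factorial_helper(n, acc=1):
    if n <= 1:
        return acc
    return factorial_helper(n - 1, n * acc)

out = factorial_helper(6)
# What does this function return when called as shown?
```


factorial_helper(6, 1)
= factorial_helper(5, 6 * 1) = factorial_helper(5, 6)
= factorial_helper(4, 5 * 6) = factorial_helper(4, 30)
= factorial_helper(3, 4 * 30) = factorial_helper(3, 120)
= factorial_helper(2, 3 * 120) = factorial_helper(2, 360)
= factorial_helper(1, 2 * 360) = factorial_helper(1, 720)
n <= 1, return acc = 720


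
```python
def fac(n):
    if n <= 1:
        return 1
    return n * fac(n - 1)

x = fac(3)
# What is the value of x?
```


fac(3)
= 3 * fac(2)
= 3 * 2 * fac(1)
= 3 * 2 * 1
= 6


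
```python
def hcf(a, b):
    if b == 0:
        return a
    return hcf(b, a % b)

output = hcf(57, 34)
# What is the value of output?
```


hcf(57, 34)
= hcf(34, 57 % 34) = hcf(34, 23)
= hcf(23, 34 % 23) = hcf(23, 11)
= hcf(11, 23 % 11) = hcf(11, 1)
= hcf(1, 11 % 1) = hcf(1, 0)
b == 0, return a = 1


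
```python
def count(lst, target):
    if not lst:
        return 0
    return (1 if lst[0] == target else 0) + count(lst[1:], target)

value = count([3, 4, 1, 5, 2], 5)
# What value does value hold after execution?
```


count([3, 4, 1, 5, 2], 5)
lst[0]=3 != 5: 0 + count([4, 1, 5, 2], 5)
lst[0]=4 != 5: 0 + count([1, 5, 2], 5)
lst[0]=1 != 5: 0 + count([5, 2], 5)
lst[0]=5 == 5: 1 + count([2], 5)
lst[0]=2 != 5: 0 + count([], 5)
= 1


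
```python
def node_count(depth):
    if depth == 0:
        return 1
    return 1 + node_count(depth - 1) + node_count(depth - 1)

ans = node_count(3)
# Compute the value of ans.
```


node_count(3)
= 1 + node_count(2) + node_count(2)
= 1 + 2 * node_count(2)
node_count(k) = 2^(k+1) - 1
node_count(0) = 1
node_count(1) = 3
node_count(2) = 7
node_count(3) = 15
node_count(3) = 2^4 - 1 = 15


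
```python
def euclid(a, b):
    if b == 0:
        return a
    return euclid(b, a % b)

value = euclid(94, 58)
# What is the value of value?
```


euclid(94, 58)
= euclid(58, 94 % 58) = euclid(58, 36)
= euclid(36, 58 % 36) = euclid(36, 22)
= euclid(22, 36 % 22) = euclid(22, 14)
= euclid(14, 22 % 14) = euclid(14, 8)
= euclid(8, 14 % 8) = euclid(8, 6)
= euclid(6, 8 % 6) = euclid(6, 2)
= euclid(2, 6 % 2) = euclid(2, 0)
b == 0, return a = 2


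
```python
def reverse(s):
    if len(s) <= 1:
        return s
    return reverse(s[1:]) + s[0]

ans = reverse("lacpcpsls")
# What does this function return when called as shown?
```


reverse("lacpcpsls")
= reverse("acpcpsls") + "l"
= reverse("cpcpsls") + "a" + "l"
= reverse("pcpsls") + "c" + "a" + "l"
= reverse("cpsls") + "p" + "c" + "a" + "l"
= reverse("psls") + "c" + "p" + "c" + "a" + "l"
= reverse("sls") + "p" + "c" + "p" + "c" + "a" + "l"
= reverse("ls") + "s" + "p" + "c" + "p" + "c" + "a" + "l"
= reverse("s") + "l" + "s" + "p" + "c" + "p" + "c" + "a" + "l"
= "s" + "l" + "s" + "p" + "c" + "p" + "c" + "a" + "l"
= "slspcpcal"


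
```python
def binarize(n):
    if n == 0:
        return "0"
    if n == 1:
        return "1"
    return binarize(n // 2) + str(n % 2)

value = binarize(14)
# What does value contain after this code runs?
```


binarize(14)
= binarize(7) + "0"
= binarize(3) + "1" + "0"
= binarize(1) + "1" + "1" + "0"
= "1" + "1" + "1" + "0"
= "1110"


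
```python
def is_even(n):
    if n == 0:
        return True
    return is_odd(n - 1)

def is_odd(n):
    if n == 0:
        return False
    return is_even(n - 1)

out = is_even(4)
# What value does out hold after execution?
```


is_even(4)
= is_odd(3)
= is_even(2)
= is_odd(1)
= is_even(0)
n == 0: return True
= True


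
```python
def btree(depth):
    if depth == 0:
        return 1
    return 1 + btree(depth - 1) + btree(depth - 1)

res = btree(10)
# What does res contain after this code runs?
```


btree(10)
= 1 + btree(9) + btree(9)
= 1 + 2 * btree(9)
btree(k) = 2^(k+1) - 1
btree(0) = 1
btree(1) = 3
btree(2) = 7
btree(3) = 15
btree(4) = 31
btree(10) = 2^11 - 1 = 2047


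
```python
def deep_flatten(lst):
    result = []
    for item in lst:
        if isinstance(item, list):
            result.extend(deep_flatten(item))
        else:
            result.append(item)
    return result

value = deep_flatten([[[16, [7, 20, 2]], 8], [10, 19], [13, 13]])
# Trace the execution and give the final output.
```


deep_flatten([[[16, [7, 20, 2]], 8], [10, 19], [13, 13]])
Processing each element:
  [[16, [7, 20, 2]], 8] is a list -> deep_flatten recursively -> [16, 7, 20, 2, 8]
  [10, 19] is a list -> deep_flatten recursively -> [10, 19]
  [13, 13] is a list -> deep_flatten recursively -> [13, 13]
= [16, 7, 20, 2, 8, 10, 19, 13, 13]


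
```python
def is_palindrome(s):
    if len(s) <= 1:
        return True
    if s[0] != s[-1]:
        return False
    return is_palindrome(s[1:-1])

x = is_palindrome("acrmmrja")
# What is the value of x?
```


is_palindrome("acrmmrja")
"acrmmrja": s[0]='a' == s[-1]='a' -> is_palindrome("crmmrj")
"crmmrj": s[0]='c' != s[-1]='j' -> False
= False


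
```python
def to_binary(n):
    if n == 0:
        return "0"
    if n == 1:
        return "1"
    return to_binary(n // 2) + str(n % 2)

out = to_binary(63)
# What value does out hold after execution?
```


to_binary(63)
= to_binary(31) + "1"
= to_binary(15) + "1" + "1"
= to_binary(7) + "1" + "1" + "1"
= to_binary(3) + "1" + "1" + "1" + "1"
= to_binary(1) + "1" + "1" + "1" + "1" + "1"
= "1" + "1" + "1" + "1" + "1" + "1"
= "111111"


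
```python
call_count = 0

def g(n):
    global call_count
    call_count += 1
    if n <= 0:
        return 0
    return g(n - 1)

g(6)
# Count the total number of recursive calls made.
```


g(6) calls g(5) calls ... calls g(0)
Total calls: 6 + 1 (for base case) = 7


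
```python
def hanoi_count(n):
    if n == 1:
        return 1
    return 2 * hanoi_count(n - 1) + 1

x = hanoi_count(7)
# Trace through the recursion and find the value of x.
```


hanoi_count(7)
= 2 * hanoi_count(6) + 1
= 2 * (2 * hanoi_count(5) + 1) + 1
= 2 * (2 * (2 * hanoi_count(4) + 1) + 1) + 1
= 2 * (2 * (2 * (2 * hanoi_count(3) + 1) + 1) + 1) + 1
= 2 * (2 * (2 * (2 * (2 * hanoi_count(2) + 1) + 1) + 1) + 1) + 1
= 2 * (2 * (2 * (2 * (2 * (2 * hanoi_count(1) + 1) + 1) + 1) + 1) + 1) + 1
Now compute bottom-up:
hanoi_count(1) = 1
hanoi_count(2) = 2 * 1 + 1 = 3
hanoi_count(3) = 2 * 3 + 1 = 7
hanoi_count(4) = 2 * 7 + 1 = 15
hanoi_count(5) = 2 * 15 + 1 = 31
hanoi_count(6) = 2 * 31 + 1 = 63
hanoi_count(7) = 2 * 63 + 1 = 127
= 127


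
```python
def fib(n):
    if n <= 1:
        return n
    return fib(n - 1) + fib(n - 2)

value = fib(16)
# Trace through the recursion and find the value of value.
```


fib(16)
= fib(15) + fib(14)
= (fib(14) + fib(13)) + fib(14)
Computing bottom-up: fib(0)=0, fib(1)=1, fib(2)=1, fib(3)=2, fib(4)=3, fib(5)=5, fib(6)=8, fib(7)=13, fib(8)=21, fib(9)=34, fib(10)=55, fib(11)=89, fib(12)=144, fib(13)=233, fib(14)=377, fib(15)=610, fib(16)=987
= 987


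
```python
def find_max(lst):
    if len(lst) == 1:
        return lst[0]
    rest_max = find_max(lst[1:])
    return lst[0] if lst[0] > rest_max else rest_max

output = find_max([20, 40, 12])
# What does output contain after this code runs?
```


find_max([20, 40, 12])
= compare 20 with find_max([40, 12])
= compare 40 with find_max([12])
Base: find_max([12]) = 12
compare 40 with 12: max = 40
compare 20 with 40: max = 40
= 40


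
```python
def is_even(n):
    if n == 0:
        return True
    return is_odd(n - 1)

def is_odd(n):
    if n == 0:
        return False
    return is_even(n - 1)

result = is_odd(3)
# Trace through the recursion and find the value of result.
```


is_odd(3)
= is_even(2)
= is_odd(1)
= is_even(0)
n == 0: return True
= True


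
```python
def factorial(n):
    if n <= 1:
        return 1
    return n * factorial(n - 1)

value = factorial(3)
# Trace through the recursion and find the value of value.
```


factorial(3)
= 3 * factorial(2)
= 3 * 2 * factorial(1)
= 3 * 2 * 1
= 6


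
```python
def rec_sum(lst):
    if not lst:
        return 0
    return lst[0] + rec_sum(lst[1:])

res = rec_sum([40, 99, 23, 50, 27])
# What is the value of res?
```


rec_sum([40, 99, 23, 50, 27])
= 40 + rec_sum([99, 23, 50, 27])
= 40 + 99 + rec_sum([23, 50, 27])
= 40 + 99 + 23 + rec_sum([50, 27])
= 40 + 99 + 23 + 50 + rec_sum([27])
= 40 + 99 + 23 + 50 + 27 + rec_sum([])
= 40 + 99 + 23 + 50 + 27 + 0
= 239


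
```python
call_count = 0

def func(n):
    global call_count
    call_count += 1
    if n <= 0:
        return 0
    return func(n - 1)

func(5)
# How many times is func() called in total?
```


func(5) calls func(4) calls ... calls func(0)
Total calls: 5 + 1 (for base case) = 6


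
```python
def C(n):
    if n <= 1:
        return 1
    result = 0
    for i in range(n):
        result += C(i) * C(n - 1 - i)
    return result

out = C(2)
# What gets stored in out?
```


C(2)
= sum of C(i) * C(2-1-i) for i in 0..1
  C(0)*C(1) = 1*1 = 1
  C(1)*C(0) = 1*1 = 1
= 1 + 1
= 2


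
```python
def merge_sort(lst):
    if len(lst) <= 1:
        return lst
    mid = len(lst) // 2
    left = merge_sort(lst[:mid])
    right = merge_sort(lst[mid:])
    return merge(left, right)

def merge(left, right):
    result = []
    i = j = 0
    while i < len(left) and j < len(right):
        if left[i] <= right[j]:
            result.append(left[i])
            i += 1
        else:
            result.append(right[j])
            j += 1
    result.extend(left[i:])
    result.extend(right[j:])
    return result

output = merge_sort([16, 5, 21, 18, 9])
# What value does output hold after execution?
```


merge_sort([16, 5, 21, 18, 9])
Split into [16, 5] and [21, 18, 9]
Left sorted: [5, 16]
Right sorted: [9, 18, 21]
Merge [5, 16] and [9, 18, 21]
= [5, 9, 16, 18, 21]


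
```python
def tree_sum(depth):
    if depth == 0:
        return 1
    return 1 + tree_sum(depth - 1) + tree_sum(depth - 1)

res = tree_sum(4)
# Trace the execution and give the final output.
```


tree_sum(4)
= 1 + tree_sum(3) + tree_sum(3)
= 1 + 2 * tree_sum(3)
tree_sum(k) = 2^(k+1) - 1
tree_sum(0) = 1
tree_sum(1) = 3
tree_sum(2) = 7
tree_sum(3) = 15
tree_sum(4) = 31
tree_sum(4) = 2^5 - 1 = 31


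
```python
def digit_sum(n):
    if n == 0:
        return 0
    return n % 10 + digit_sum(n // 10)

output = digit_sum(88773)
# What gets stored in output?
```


digit_sum(88773)
= 3 + digit_sum(8877)
= 3 + 7 + digit_sum(887)
= 3 + 7 + 7 + digit_sum(88)
= 3 + 7 + 7 + 8 + digit_sum(8)
= 3 + 7 + 7 + 8 + 8 + digit_sum(0)
= 3 + 7 + 7 + 8 + 8 + 0
= 33


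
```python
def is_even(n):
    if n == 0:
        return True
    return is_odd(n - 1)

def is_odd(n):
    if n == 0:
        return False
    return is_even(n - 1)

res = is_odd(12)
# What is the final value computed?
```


is_odd(12)
= is_even(11)
= is_odd(10)
= is_even(9)
= is_odd(8)
= is_even(7)
= is_odd(6)
= is_even(5)
= is_odd(4)
= is_even(3)
= is_odd(2)
= is_even(1)
= is_odd(0)
n == 0: return False
= False


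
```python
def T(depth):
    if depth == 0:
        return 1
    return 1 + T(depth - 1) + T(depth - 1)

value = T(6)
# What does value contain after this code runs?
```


T(6)
= 1 + T(5) + T(5)
= 1 + 2 * T(5)
T(k) = 2^(k+1) - 1
T(0) = 1
T(1) = 3
T(2) = 7
T(3) = 15
T(4) = 31
T(6) = 2^7 - 1 = 127


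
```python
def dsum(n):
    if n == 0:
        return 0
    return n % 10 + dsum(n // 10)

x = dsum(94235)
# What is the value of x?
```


dsum(94235)
= 5 + dsum(9423)
= 5 + 3 + dsum(942)
= 5 + 3 + 2 + dsum(94)
= 5 + 3 + 2 + 4 + dsum(9)
= 5 + 3 + 2 + 4 + 9 + dsum(0)
= 5 + 3 + 2 + 4 + 9 + 0
= 23


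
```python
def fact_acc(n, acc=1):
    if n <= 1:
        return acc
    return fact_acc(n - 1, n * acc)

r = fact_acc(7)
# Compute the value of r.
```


fact_acc(7, 1)
= fact_acc(6, 7 * 1) = fact_acc(6, 7)
= fact_acc(5, 6 * 7) = fact_acc(5, 42)
= fact_acc(4, 5 * 42) = fact_acc(4, 210)
= fact_acc(3, 4 * 210) = fact_acc(3, 840)
= fact_acc(2, 3 * 840) = fact_acc(2, 2520)
= fact_acc(1, 2 * 2520) = fact_acc(1, 5040)
n <= 1, return acc = 5040
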